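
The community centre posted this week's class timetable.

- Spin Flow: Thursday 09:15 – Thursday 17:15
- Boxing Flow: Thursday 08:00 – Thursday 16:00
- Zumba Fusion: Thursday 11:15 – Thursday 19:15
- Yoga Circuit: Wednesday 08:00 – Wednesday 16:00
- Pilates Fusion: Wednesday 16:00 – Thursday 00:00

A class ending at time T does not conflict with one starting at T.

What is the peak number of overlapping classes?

3

Sort all start/end points and keep a running count:
Wednesday 08:00 start Yoga Circuit → 1
Wednesday 16:00 end Yoga Circuit → 0
Wednesday 16:00 start Pilates Fusion → 1
Thursday 00:00 end Pilates Fusion → 0
Thursday 08:00 start Boxing Flow → 1
Thursday 09:15 start Spin Flow → 2
Thursday 11:15 start Zumba Fusion → 3
Thursday 16:00 end Boxing Flow → 2
Thursday 17:15 end Spin Flow → 1
Thursday 19:15 end Zumba Fusion → 0
Peak is 3, at Thursday 11:15 (Boxing Flow, Spin Flow, Zumba Fusion).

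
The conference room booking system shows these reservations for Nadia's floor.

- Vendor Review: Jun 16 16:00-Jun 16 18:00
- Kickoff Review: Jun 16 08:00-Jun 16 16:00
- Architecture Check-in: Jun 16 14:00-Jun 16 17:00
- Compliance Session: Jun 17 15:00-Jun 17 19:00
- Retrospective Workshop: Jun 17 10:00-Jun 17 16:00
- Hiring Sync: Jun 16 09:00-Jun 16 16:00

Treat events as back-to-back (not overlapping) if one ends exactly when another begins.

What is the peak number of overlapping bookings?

Sweep the timeline, counting +1 at each start and −1 at each end (ends before starts at a tie):
Jun 16 08:00 start Kickoff Review → 1
Jun 16 09:00 start Hiring Sync → 2
Jun 16 14:00 start Architecture Check-in → 3
Jun 16 16:00 end Hiring Sync → 2
Jun 16 16:00 end Kickoff Review → 1
Jun 16 16:00 start Vendor Review → 2
Jun 16 17:00 end Architecture Check-in → 1
Jun 16 18:00 end Vendor Review → 0
Jun 17 10:00 start Retrospective Workshop → 1
Jun 17 15:00 start Compliance Session → 2
Jun 17 16:00 end Retrospective Workshop → 1
Jun 17 19:00 end Compliance Session → 0
Peak is 3, at Jun 16 14:00 (Architecture Check-in, Hiring Sync, Kickoff Review).

3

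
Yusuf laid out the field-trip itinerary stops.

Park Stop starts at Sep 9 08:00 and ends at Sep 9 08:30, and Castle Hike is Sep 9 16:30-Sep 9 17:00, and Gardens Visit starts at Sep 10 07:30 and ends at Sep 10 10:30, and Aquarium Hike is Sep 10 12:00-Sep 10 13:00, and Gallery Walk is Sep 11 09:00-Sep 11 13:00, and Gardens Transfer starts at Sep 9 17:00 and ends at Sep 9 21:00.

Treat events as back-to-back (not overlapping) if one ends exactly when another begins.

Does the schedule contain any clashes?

No

Sorted by start: Park Stop, Castle Hike, Gardens Transfer, Gardens Visit, Aquarium Hike, Gallery Walk.
Castle Hike starts after Park Stop ends; Park Stop is clear from here.
Gardens Transfer starts exactly when Castle Hike ends (back-to-back, no overlap); Castle Hike is clear from here.
Gardens Visit starts after Gardens Transfer ends; Gardens Transfer is clear from here.
Aquarium Hike starts after Gardens Visit ends; Gardens Visit is clear from here.
Gallery Walk starts after Aquarium Hike ends.
Every pair is clear; the schedule has no overlaps.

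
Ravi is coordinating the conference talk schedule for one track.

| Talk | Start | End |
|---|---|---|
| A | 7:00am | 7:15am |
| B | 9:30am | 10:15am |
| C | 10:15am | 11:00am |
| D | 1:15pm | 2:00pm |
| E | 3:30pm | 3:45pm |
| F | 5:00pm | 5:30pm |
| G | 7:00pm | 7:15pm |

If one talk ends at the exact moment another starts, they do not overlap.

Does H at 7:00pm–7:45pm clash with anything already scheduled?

Yes — it overlaps G

A: ends 7:15am at or before H starts 7:00pm → clear.
B: ends 10:15am at or before H starts 7:00pm → clear.
C: ends 11:00am at or before H starts 7:00pm → clear.
D: ends 2:00pm at or before H starts 7:00pm → clear.
E: ends 3:45pm at or before H starts 7:00pm → clear.
F: ends 5:30pm at or before H starts 7:00pm → clear.
G: starts 7:00pm before H ends 7:45pm, and ends 7:15pm after H starts 7:00pm → overlap.
H overlaps G.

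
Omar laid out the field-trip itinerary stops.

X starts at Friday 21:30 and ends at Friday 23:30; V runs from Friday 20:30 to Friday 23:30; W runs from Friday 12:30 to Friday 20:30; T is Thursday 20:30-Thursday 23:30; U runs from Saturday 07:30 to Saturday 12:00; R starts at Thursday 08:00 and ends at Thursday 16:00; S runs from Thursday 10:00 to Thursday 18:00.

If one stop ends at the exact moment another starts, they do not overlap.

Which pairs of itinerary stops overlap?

R & S, V & X

Sorted by start: R, S, T, W, V, X, U.
S starts before R ends → R and S overlap.
T starts after R ends; R is clear from here.
T starts after S ends; S is clear from here.
W starts after T ends; T is clear from here.
V starts exactly when W ends (back-to-back, no overlap); W is clear from here.
X starts before V ends → V and X overlap.
U starts after V ends.
U starts after X ends.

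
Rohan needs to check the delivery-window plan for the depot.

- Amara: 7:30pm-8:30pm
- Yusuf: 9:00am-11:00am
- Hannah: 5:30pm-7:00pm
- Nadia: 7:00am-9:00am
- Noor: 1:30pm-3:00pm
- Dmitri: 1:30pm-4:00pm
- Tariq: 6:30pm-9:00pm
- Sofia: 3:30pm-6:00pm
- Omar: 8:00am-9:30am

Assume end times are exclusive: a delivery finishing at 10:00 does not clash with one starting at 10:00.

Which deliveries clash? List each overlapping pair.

Sorted by start: Nadia, Omar, Yusuf, Noor, Dmitri, Sofia, Hannah, Tariq, Amara.
Omar starts before Nadia ends → Nadia and Omar overlap.
Yusuf starts exactly when Nadia ends (back-to-back, no overlap); Nadia is clear from here.
Yusuf starts before Omar ends → Omar and Yusuf overlap.
Noor starts after Omar ends; Omar is clear from here.
Noor starts after Yusuf ends; Yusuf is clear from here.
Dmitri starts before Noor ends → Noor and Dmitri overlap.
Sofia starts after Noor ends; Noor is clear from here.
Sofia starts before Dmitri ends → Dmitri and Sofia overlap.
Hannah starts after Dmitri ends; Dmitri is clear from here.
Hannah starts before Sofia ends → Sofia and Hannah overlap.
Tariq starts after Sofia ends; Sofia is clear from here.
Tariq starts before Hannah ends → Hannah and Tariq overlap.
Amara starts after Hannah ends.
Amara starts before Tariq ends → Tariq and Amara overlap.

Amara & Tariq, Dmitri & Noor, Dmitri & Sofia, Hannah & Sofia, Hannah & Tariq, Nadia & Omar, Omar & Yusuf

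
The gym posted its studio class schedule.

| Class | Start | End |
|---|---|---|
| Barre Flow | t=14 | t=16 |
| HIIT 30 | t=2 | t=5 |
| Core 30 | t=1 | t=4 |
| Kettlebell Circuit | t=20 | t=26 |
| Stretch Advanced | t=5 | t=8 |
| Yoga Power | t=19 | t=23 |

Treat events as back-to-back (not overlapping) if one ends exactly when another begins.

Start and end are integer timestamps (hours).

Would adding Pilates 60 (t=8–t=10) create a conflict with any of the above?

No — it doesn't clash with anything

Core 30: ends t=4 at or before Pilates 60 starts t=8 → clear.
HIIT 30: ends t=5 at or before Pilates 60 starts t=8 → clear.
Stretch Advanced: ends t=8 at or before Pilates 60 starts t=8 → clear.
Barre Flow: starts t=14 at or after Pilates 60 ends t=10 → clear.
Yoga Power: starts t=19 at or after Pilates 60 ends t=10 → clear.
Kettlebell Circuit: starts t=20 at or after Pilates 60 ends t=10 → clear.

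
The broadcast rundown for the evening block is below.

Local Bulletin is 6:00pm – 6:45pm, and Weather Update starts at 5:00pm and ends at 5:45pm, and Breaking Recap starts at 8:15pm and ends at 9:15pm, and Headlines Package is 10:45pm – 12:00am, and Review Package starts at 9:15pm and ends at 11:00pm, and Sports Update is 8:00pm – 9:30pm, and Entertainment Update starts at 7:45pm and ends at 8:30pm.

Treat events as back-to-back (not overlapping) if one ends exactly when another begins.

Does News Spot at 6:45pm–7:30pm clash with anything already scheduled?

Weather Update: ends 5:45pm at or before News Spot starts 6:45pm → clear.
Local Bulletin: ends 6:45pm at or before News Spot starts 6:45pm → clear.
Entertainment Update: starts 7:45pm at or after News Spot ends 7:30pm → clear.
Sports Update: starts 8:00pm at or after News Spot ends 7:30pm → clear.
Breaking Recap: starts 8:15pm at or after News Spot ends 7:30pm → clear.
Review Package: starts 9:15pm at or after News Spot ends 7:30pm → clear.
Headlines Package: starts 10:45pm at or after News Spot ends 7:30pm → clear.

No — it doesn't clash with anything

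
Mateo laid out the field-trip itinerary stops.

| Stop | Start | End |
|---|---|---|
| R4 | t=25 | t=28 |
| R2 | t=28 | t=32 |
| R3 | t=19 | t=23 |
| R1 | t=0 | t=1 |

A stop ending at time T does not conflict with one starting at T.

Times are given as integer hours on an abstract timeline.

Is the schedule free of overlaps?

Yes

Sorted by start: R1, R3, R4, R2.
R3 starts after R1 ends, so R1 has no further overlaps.
R4 starts after R3 ends, so R3 has no further overlaps.
R2 starts exactly when R4 ends (back-to-back, no overlap).
Every pair is clear; the schedule has no overlaps.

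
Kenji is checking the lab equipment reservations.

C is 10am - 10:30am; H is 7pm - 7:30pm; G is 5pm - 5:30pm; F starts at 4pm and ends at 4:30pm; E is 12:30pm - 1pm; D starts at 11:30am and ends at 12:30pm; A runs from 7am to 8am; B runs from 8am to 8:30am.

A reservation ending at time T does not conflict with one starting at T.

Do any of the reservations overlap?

No

Check each pair: they overlap iff neither finishes before the other starts.
Sorted by start: A, B, C, D, E, F, G, H.
B starts exactly when A ends (back-to-back, no overlap), so nothing later overlaps A either.
C starts after B ends, so nothing later overlaps B either.
D starts after C ends, so nothing later overlaps C either.
E starts exactly when D ends (back-to-back, no overlap), so nothing later overlaps D either.
F starts after E ends, so nothing later overlaps E either.
G starts after F ends, so nothing later overlaps F either.
H starts after G ends.
Every pair is clear; the schedule has no overlaps.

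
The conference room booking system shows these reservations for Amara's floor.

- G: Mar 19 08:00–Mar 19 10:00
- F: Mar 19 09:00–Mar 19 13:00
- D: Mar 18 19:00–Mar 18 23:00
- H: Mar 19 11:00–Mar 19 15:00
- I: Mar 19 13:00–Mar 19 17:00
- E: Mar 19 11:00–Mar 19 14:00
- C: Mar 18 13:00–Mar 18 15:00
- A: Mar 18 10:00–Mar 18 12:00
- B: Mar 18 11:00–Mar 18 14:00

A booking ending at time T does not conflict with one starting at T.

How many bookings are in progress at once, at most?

3

Walk through starts and ends in time order (an end at T is processed before a start at T):
Mar 18 10:00 start A → 1
Mar 18 11:00 start B → 2
Mar 18 12:00 end A → 1
Mar 18 13:00 start C → 2
Mar 18 14:00 end B → 1
Mar 18 15:00 end C → 0
Mar 18 19:00 start D → 1
Mar 18 23:00 end D → 0
Mar 19 08:00 start G → 1
Mar 19 09:00 start F → 2
Mar 19 10:00 end G → 1
Mar 19 11:00 start E → 2
Mar 19 11:00 start H → 3
Mar 19 13:00 end F → 2
Mar 19 13:00 start I → 3
Mar 19 14:00 end E → 2
Mar 19 15:00 end H → 1
Mar 19 17:00 end I → 0
Peak is 3, at Mar 19 11:00 (E, F, H).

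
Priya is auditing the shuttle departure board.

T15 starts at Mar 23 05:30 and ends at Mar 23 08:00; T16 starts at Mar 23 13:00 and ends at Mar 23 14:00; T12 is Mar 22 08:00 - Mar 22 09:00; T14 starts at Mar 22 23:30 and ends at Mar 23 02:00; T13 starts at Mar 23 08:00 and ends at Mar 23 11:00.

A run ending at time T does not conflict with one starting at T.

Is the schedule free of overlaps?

Two intervals overlap when each starts before the other ends.
Sorted by start: T12, T14, T15, T13, T16.
T14 starts after T12 ends — done with T12.
T15 starts after T14 ends — done with T14.
T13 starts exactly when T15 ends (back-to-back, no overlap) — done with T15.
T16 starts after T13 ends.
Every pair is clear; the schedule has no overlaps.

Yes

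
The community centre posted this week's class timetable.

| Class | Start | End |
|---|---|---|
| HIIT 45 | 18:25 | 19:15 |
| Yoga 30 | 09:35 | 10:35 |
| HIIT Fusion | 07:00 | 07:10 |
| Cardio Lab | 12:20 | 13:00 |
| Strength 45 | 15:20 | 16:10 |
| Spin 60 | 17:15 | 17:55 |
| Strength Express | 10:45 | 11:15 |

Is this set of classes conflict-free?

Yes

Check each pair: they overlap iff neither finishes before the other starts.
Sorted by start: HIIT Fusion, Yoga 30, Strength Express, Cardio Lab, Strength 45, Spin 60, HIIT 45.
Yoga 30 starts after HIIT Fusion ends, so nothing later overlaps HIIT Fusion either.
Strength Express starts after Yoga 30 ends, so nothing later overlaps Yoga 30 either.
Cardio Lab starts after Strength Express ends, so nothing later overlaps Strength Express either.
Strength 45 starts after Cardio Lab ends, so nothing later overlaps Cardio Lab either.
Spin 60 starts after Strength 45 ends, so nothing later overlaps Strength 45 either.
HIIT 45 starts after Spin 60 ends.
Every pair is clear; the schedule has no overlaps.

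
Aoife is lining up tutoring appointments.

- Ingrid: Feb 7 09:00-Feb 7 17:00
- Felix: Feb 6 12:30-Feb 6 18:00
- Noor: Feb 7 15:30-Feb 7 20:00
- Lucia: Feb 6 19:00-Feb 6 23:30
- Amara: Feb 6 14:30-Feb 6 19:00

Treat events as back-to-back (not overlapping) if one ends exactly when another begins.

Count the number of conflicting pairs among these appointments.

Sorted by start: Felix, Amara, Lucia, Ingrid, Noor.
Amara starts before Felix ends → Felix and Amara overlap.
Lucia starts after Felix ends, so Felix has no further overlaps.
Lucia starts exactly when Amara ends (back-to-back, no overlap), so Amara has no further overlaps.
Ingrid starts after Lucia ends, so Lucia has no further overlaps.
Noor starts before Ingrid ends → Ingrid and Noor overlap.
Overlapping pairs: Amara & Felix, Ingrid & Noor — 2 in total.

2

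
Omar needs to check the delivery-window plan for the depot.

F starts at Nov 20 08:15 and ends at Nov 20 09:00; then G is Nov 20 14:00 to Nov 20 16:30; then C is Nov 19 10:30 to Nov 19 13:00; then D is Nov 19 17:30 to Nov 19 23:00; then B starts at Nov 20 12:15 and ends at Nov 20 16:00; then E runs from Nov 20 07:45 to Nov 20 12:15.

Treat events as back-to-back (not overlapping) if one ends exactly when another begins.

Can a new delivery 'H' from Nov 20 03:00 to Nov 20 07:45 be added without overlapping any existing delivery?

C: ends Nov 19 13:00 at or before H starts Nov 20 03:00 → clear.
D: ends Nov 19 23:00 at or before H starts Nov 20 03:00 → clear.
E: starts Nov 20 07:45 at or after H ends Nov 20 07:45 → clear.
F: starts Nov 20 08:15 at or after H ends Nov 20 07:45 → clear.
B: starts Nov 20 12:15 at or after H ends Nov 20 07:45 → clear.
G: starts Nov 20 14:00 at or after H ends Nov 20 07:45 → clear.

Yes — the slot is free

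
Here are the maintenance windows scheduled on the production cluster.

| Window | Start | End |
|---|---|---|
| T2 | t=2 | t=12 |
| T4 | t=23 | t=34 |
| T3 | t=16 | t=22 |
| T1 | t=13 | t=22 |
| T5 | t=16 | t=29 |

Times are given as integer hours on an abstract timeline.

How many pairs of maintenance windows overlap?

Two intervals overlap when each starts before the other ends.
Sorted by start: T2, T1, T3, T5, T4.
T1 starts after T2 ends, so T2 has no further overlaps.
T3 starts before T1 ends → T1 and T3 overlap.
T5 starts before T1 ends → T1 and T5 overlap.
T4 starts after T1 ends.
T5 starts before T3 ends → T3 and T5 overlap.
T4 starts after T3 ends.
T4 starts before T5 ends → T5 and T4 overlap.
Overlapping pairs: T1 & T3, T1 & T5, T3 & T5, T4 & T5 — 4 in total.

4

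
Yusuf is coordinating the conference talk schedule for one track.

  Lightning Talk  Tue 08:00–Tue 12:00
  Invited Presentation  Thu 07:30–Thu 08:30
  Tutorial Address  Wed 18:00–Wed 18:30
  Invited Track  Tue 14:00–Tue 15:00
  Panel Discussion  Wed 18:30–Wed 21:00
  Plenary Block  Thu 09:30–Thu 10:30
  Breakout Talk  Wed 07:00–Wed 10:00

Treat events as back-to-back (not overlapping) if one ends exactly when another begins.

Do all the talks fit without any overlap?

Yes

Two intervals overlap when each starts before the other ends.
Sorted by start: Lightning Talk, Invited Track, Breakout Talk, Tutorial Address, Panel Discussion, Invited Presentation, Plenary Block.
Invited Track starts after Lightning Talk ends — done with Lightning Talk.
Breakout Talk starts after Invited Track ends — done with Invited Track.
Tutorial Address starts after Breakout Talk ends — done with Breakout Talk.
Panel Discussion starts exactly when Tutorial Address ends (back-to-back, no overlap) — done with Tutorial Address.
Invited Presentation starts after Panel Discussion ends — done with Panel Discussion.
Plenary Block starts after Invited Presentation ends.
Every pair is clear; the schedule has no overlaps.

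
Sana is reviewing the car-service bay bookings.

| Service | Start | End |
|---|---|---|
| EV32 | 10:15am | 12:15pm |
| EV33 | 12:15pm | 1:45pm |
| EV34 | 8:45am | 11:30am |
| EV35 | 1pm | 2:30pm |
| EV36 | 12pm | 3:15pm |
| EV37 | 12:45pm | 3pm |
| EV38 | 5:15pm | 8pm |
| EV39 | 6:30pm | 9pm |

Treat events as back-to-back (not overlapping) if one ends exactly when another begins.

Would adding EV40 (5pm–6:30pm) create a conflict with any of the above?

Yes — it overlaps EV38

EV34: ends 11:30am at or before EV40 starts 5pm → clear.
EV32: ends 12:15pm at or before EV40 starts 5pm → clear.
EV36: ends 3:15pm at or before EV40 starts 5pm → clear.
EV33: ends 1:45pm at or before EV40 starts 5pm → clear.
EV37: ends 3pm at or before EV40 starts 5pm → clear.
EV35: ends 2:30pm at or before EV40 starts 5pm → clear.
EV38: starts 5:15pm before EV40 ends 6:30pm, and ends 8pm after EV40 starts 5pm → overlap.
EV39: starts 6:30pm at or after EV40 ends 6:30pm → clear.
EV40 overlaps EV38.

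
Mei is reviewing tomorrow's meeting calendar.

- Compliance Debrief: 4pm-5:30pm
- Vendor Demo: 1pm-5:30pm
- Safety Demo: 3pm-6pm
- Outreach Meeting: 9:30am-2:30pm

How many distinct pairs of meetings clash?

4

Sorted by start: Outreach Meeting, Vendor Demo, Safety Demo, Compliance Debrief.
Vendor Demo starts before Outreach Meeting ends → Outreach Meeting and Vendor Demo overlap.
Safety Demo starts after Outreach Meeting ends, so nothing later overlaps Outreach Meeting either.
Safety Demo starts before Vendor Demo ends → Vendor Demo and Safety Demo overlap.
Compliance Debrief starts before Vendor Demo ends → Vendor Demo and Compliance Debrief overlap.
Compliance Debrief starts before Safety Demo ends → Safety Demo and Compliance Debrief overlap.
Overlapping pairs: Compliance Debrief & Safety Demo, Compliance Debrief & Vendor Demo, Outreach Meeting & Vendor Demo, Safety Demo & Vendor Demo — 4 in total.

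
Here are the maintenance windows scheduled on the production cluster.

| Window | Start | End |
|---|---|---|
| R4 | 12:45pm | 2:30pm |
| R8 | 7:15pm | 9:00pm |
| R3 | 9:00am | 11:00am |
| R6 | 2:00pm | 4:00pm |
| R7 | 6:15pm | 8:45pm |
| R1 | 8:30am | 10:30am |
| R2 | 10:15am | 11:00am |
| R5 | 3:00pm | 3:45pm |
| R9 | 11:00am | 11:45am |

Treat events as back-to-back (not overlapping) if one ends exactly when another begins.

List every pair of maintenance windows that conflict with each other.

R1 & R2, R1 & R3, R2 & R3, R4 & R6, R5 & R6, R7 & R8

Sorted by start: R1, R3, R2, R9, R4, R6, R5, R7, R8.
R3 starts before R1 ends → R1 and R3 overlap.
R2 starts before R1 ends → R1 and R2 overlap.
R9 starts after R1 ends — done with R1.
R2 starts before R3 ends → R3 and R2 overlap.
R9 starts exactly when R3 ends (back-to-back, no overlap) — done with R3.
R9 starts exactly when R2 ends (back-to-back, no overlap) — done with R2.
R4 starts after R9 ends — done with R9.
R6 starts before R4 ends → R4 and R6 overlap.
R5 starts after R4 ends — done with R4.
R5 starts before R6 ends → R6 and R5 overlap.
R7 starts after R6 ends — done with R6.
R7 starts after R5 ends — done with R5.
R8 starts before R7 ends → R7 and R8 overlap.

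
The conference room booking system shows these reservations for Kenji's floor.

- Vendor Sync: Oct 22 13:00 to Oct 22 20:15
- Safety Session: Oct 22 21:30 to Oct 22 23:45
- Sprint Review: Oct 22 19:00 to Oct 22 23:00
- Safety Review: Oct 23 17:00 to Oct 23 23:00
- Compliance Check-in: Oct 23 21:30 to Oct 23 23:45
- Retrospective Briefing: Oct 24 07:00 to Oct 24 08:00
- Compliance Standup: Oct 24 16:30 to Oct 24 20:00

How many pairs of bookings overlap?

3

Sorted by start: Vendor Sync, Sprint Review, Safety Session, Safety Review, Compliance Check-in, Retrospective Briefing, Compliance Standup.
Sprint Review starts before Vendor Sync ends → Vendor Sync and Sprint Review overlap.
Safety Session starts after Vendor Sync ends, so Vendor Sync has no further overlaps.
Safety Session starts before Sprint Review ends → Sprint Review and Safety Session overlap.
Safety Review starts after Sprint Review ends, so Sprint Review has no further overlaps.
Safety Review starts after Safety Session ends, so Safety Session has no further overlaps.
Compliance Check-in starts before Safety Review ends → Safety Review and Compliance Check-in overlap.
Retrospective Briefing starts after Safety Review ends, so Safety Review has no further overlaps.
Retrospective Briefing starts after Compliance Check-in ends, so Compliance Check-in has no further overlaps.
Compliance Standup starts after Retrospective Briefing ends.
Overlapping pairs: Compliance Check-in & Safety Review, Safety Session & Sprint Review, Sprint Review & Vendor Sync — 3 in total.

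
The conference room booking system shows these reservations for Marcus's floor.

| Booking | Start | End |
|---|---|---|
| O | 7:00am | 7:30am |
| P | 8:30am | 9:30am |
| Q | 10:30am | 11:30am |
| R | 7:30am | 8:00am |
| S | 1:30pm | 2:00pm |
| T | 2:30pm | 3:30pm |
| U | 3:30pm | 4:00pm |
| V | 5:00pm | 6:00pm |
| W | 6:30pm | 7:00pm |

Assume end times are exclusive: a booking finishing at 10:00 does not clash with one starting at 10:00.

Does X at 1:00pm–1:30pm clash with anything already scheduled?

No — it doesn't clash with anything

O: ends 7:30am at or before X starts 1:00pm → clear.
R: ends 8:00am at or before X starts 1:00pm → clear.
P: ends 9:30am at or before X starts 1:00pm → clear.
Q: ends 11:30am at or before X starts 1:00pm → clear.
S: starts 1:30pm at or after X ends 1:30pm → clear.
T: starts 2:30pm at or after X ends 1:30pm → clear.
U: starts 3:30pm at or after X ends 1:30pm → clear.
V: starts 5:00pm at or after X ends 1:30pm → clear.
W: starts 6:30pm at or after X ends 1:30pm → clear.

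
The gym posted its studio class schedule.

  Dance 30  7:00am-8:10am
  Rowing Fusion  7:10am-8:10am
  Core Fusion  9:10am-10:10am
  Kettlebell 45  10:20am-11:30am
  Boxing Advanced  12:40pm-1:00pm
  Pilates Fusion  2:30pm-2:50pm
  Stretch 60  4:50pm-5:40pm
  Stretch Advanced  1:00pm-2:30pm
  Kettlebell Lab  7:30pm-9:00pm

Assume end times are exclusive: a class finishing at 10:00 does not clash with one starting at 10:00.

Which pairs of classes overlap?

Two intervals overlap when each starts before the other ends.
Sorted by start: Dance 30, Rowing Fusion, Core Fusion, Kettlebell 45, Boxing Advanced, Stretch Advanced, Pilates Fusion, Stretch 60, Kettlebell Lab.
Rowing Fusion starts before Dance 30 ends → Dance 30 and Rowing Fusion overlap.
Core Fusion starts after Dance 30 ends, so Dance 30 has no further overlaps.
Core Fusion starts after Rowing Fusion ends, so Rowing Fusion has no further overlaps.
Kettlebell 45 starts after Core Fusion ends, so Core Fusion has no further overlaps.
Boxing Advanced starts after Kettlebell 45 ends, so Kettlebell 45 has no further overlaps.
Stretch Advanced starts exactly when Boxing Advanced ends (back-to-back, no overlap), so Boxing Advanced has no further overlaps.
Pilates Fusion starts exactly when Stretch Advanced ends (back-to-back, no overlap), so Stretch Advanced has no further overlaps.
Stretch 60 starts after Pilates Fusion ends, so Pilates Fusion has no further overlaps.
Kettlebell Lab starts after Stretch 60 ends.

Dance 30 & Rowing Fusion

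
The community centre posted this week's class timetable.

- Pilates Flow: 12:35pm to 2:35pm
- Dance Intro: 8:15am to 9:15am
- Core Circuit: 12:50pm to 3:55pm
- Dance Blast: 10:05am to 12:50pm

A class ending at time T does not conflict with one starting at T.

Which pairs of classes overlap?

Core Circuit & Pilates Flow, Dance Blast & Pilates Flow

Sorted by start: Dance Intro, Dance Blast, Pilates Flow, Core Circuit.
Dance Blast starts after Dance Intro ends, so nothing later overlaps Dance Intro either.
Pilates Flow starts before Dance Blast ends → Dance Blast and Pilates Flow overlap.
Core Circuit starts exactly when Dance Blast ends (back-to-back, no overlap).
Core Circuit starts before Pilates Flow ends → Pilates Flow and Core Circuit overlap.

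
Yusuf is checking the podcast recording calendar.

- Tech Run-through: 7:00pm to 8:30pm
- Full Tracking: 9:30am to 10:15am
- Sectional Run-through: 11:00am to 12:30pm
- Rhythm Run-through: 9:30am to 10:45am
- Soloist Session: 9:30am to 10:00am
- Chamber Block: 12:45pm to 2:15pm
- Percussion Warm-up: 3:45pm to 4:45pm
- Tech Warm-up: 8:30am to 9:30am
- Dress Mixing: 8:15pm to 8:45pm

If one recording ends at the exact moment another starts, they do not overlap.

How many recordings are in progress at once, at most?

Walk through starts and ends in time order (an end at T is processed before a start at T):
8:30am start Tech Warm-up → 1
9:30am end Tech Warm-up → 0
9:30am start Full Tracking → 1
9:30am start Rhythm Run-through → 2
9:30am start Soloist Session → 3
10:00am end Soloist Session → 2
10:15am end Full Tracking → 1
10:45am end Rhythm Run-through → 0
11:00am start Sectional Run-through → 1
12:30pm end Sectional Run-through → 0
12:45pm start Chamber Block → 1
2:15pm end Chamber Block → 0
3:45pm start Percussion Warm-up → 1
4:45pm end Percussion Warm-up → 0
7:00pm start Tech Run-through → 1
8:15pm start Dress Mixing → 2
8:30pm end Tech Run-through → 1
8:45pm end Dress Mixing → 0
Peak is 3, at 9:30am (Full Tracking, Rhythm Run-through, Soloist Session).

3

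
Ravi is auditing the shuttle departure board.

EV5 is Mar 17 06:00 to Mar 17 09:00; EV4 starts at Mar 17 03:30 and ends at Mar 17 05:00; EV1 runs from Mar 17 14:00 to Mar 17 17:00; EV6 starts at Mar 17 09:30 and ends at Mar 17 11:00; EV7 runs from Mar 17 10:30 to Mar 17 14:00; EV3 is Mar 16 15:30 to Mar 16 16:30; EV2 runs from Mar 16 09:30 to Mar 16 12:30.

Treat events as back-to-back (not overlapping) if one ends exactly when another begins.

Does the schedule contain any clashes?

Yes

Sorted by start: EV2, EV3, EV4, EV5, EV6, EV7, EV1.
EV3 starts after EV2 ends; EV2 is clear from here.
EV4 starts after EV3 ends; EV3 is clear from here.
EV5 starts after EV4 ends; EV4 is clear from here.
EV6 starts after EV5 ends; EV5 is clear from here.
EV7 starts before EV6 ends → EV6 and EV7 overlap.
That's a conflict, so the schedule is not conflict-free.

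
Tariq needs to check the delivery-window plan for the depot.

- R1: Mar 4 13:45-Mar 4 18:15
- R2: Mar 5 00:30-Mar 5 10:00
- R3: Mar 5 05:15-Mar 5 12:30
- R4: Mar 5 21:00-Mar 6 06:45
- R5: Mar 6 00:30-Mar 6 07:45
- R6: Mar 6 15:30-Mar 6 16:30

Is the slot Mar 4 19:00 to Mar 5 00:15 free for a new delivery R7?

Yes — the slot is free

R1: ends Mar 4 18:15 at or before R7 starts Mar 4 19:00 → clear.
R2: starts Mar 5 00:30 at or after R7 ends Mar 5 00:15 → clear.
R3: starts Mar 5 05:15 at or after R7 ends Mar 5 00:15 → clear.
R4: starts Mar 5 21:00 at or after R7 ends Mar 5 00:15 → clear.
R5: starts Mar 6 00:30 at or after R7 ends Mar 5 00:15 → clear.
R6: starts Mar 6 15:30 at or after R7 ends Mar 5 00:15 → clear.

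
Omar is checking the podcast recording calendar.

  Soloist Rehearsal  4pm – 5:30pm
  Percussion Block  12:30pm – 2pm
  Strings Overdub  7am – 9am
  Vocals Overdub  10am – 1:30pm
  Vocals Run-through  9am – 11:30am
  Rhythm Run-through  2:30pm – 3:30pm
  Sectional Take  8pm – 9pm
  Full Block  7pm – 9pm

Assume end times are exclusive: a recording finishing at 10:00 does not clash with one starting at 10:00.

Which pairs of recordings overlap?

Full Block & Sectional Take, Percussion Block & Vocals Overdub, Vocals Overdub & Vocals Run-through

Two intervals overlap when each starts before the other ends.
Sorted by start: Strings Overdub, Vocals Run-through, Vocals Overdub, Percussion Block, Rhythm Run-through, Soloist Rehearsal, Full Block, Sectional Take.
Vocals Run-through starts exactly when Strings Overdub ends (back-to-back, no overlap), so nothing later overlaps Strings Overdub either.
Vocals Overdub starts before Vocals Run-through ends → Vocals Run-through and Vocals Overdub overlap.
Percussion Block starts after Vocals Run-through ends, so nothing later overlaps Vocals Run-through either.
Percussion Block starts before Vocals Overdub ends → Vocals Overdub and Percussion Block overlap.
Rhythm Run-through starts after Vocals Overdub ends, so nothing later overlaps Vocals Overdub either.
Rhythm Run-through starts after Percussion Block ends, so nothing later overlaps Percussion Block either.
Soloist Rehearsal starts after Rhythm Run-through ends, so nothing later overlaps Rhythm Run-through either.
Full Block starts after Soloist Rehearsal ends, so nothing later overlaps Soloist Rehearsal either.
Sectional Take starts before Full Block ends → Full Block and Sectional Take overlap.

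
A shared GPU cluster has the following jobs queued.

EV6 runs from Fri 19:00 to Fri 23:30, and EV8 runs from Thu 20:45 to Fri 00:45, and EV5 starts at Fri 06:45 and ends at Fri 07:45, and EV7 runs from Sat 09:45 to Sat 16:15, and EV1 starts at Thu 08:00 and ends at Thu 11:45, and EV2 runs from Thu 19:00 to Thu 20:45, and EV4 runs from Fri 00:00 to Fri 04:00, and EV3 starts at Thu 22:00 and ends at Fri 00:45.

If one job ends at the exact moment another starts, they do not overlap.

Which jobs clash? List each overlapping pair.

Sorted by start: EV1, EV2, EV8, EV3, EV4, EV5, EV6, EV7.
EV2 starts after EV1 ends, so nothing later overlaps EV1 either.
EV8 starts exactly when EV2 ends (back-to-back, no overlap), so nothing later overlaps EV2 either.
EV3 starts before EV8 ends → EV8 and EV3 overlap.
EV4 starts before EV8 ends → EV8 and EV4 overlap.
EV5 starts after EV8 ends, so nothing later overlaps EV8 either.
EV4 starts before EV3 ends → EV3 and EV4 overlap.
EV5 starts after EV3 ends, so nothing later overlaps EV3 either.
EV5 starts after EV4 ends, so nothing later overlaps EV4 either.
EV6 starts after EV5 ends, so nothing later overlaps EV5 either.
EV7 starts after EV6 ends.

EV3 & EV4, EV3 & EV8, EV4 & EV8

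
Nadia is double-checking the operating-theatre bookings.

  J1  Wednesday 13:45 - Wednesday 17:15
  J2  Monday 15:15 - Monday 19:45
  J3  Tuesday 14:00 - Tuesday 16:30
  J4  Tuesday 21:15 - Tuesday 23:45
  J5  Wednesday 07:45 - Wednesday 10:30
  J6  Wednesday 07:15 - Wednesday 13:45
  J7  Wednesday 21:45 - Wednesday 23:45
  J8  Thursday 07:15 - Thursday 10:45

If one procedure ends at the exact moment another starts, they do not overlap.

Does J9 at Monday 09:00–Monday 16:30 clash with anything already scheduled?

J2: starts Monday 15:15 before J9 ends Monday 16:30, and ends Monday 19:45 after J9 starts Monday 09:00 → overlap.
J3: starts Tuesday 14:00 at or after J9 ends Monday 16:30 → clear.
J4: starts Tuesday 21:15 at or after J9 ends Monday 16:30 → clear.
J6: starts Wednesday 07:15 at or after J9 ends Monday 16:30 → clear.
J5: starts Wednesday 07:45 at or after J9 ends Monday 16:30 → clear.
J1: starts Wednesday 13:45 at or after J9 ends Monday 16:30 → clear.
J7: starts Wednesday 21:45 at or after J9 ends Monday 16:30 → clear.
J8: starts Thursday 07:15 at or after J9 ends Monday 16:30 → clear.
J9 overlaps J2.

Yes — it overlaps J2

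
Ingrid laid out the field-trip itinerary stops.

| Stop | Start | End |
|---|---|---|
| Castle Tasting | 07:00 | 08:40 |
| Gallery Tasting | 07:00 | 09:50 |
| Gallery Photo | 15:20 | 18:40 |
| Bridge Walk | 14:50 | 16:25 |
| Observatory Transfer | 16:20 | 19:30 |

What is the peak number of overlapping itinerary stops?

Walk through starts and ends in time order (an end at T is processed before a start at T):
07:00 start Castle Tasting → 1
07:00 start Gallery Tasting → 2
08:40 end Castle Tasting → 1
09:50 end Gallery Tasting → 0
14:50 start Bridge Walk → 1
15:20 start Gallery Photo → 2
16:20 start Observatory Transfer → 3
16:25 end Bridge Walk → 2
18:40 end Gallery Photo → 1
19:30 end Observatory Transfer → 0
Peak is 3, at 16:20 (Bridge Walk, Gallery Photo, Observatory Transfer).

3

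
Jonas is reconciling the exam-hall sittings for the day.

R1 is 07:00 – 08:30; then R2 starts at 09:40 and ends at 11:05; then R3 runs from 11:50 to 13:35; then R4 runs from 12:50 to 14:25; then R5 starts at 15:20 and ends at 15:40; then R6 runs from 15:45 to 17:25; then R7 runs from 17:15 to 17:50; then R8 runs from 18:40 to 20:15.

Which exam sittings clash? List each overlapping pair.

R3 & R4, R6 & R7

Check each pair: they overlap iff neither finishes before the other starts.
Sorted by start: R1, R2, R3, R4, R5, R6, R7, R8.
R2 starts after R1 ends — done with R1.
R3 starts after R2 ends — done with R2.
R4 starts before R3 ends → R3 and R4 overlap.
R5 starts after R3 ends — done with R3.
R5 starts after R4 ends — done with R4.
R6 starts after R5 ends — done with R5.
R7 starts before R6 ends → R6 and R7 overlap.
R8 starts after R6 ends.
R8 starts after R7 ends.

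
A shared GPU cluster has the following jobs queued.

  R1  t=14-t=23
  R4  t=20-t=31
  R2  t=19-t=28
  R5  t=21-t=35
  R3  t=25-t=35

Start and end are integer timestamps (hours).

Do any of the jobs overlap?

Two intervals overlap when each starts before the other ends.
Sorted by start: R1, R2, R4, R5, R3.
R2 starts before R1 ends → R1 and R2 overlap.
That's a conflict, so the schedule is not conflict-free.

Yes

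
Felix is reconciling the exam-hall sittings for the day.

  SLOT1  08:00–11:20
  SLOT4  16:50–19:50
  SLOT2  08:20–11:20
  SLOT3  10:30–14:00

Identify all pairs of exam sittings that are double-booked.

SLOT1 & SLOT2, SLOT1 & SLOT3, SLOT2 & SLOT3

Sorted by start: SLOT1, SLOT2, SLOT3, SLOT4.
SLOT2 starts before SLOT1 ends → SLOT1 and SLOT2 overlap.
SLOT3 starts before SLOT1 ends → SLOT1 and SLOT3 overlap.
SLOT4 starts after SLOT1 ends.
SLOT3 starts before SLOT2 ends → SLOT2 and SLOT3 overlap.
SLOT4 starts after SLOT2 ends.
SLOT4 starts after SLOT3 ends.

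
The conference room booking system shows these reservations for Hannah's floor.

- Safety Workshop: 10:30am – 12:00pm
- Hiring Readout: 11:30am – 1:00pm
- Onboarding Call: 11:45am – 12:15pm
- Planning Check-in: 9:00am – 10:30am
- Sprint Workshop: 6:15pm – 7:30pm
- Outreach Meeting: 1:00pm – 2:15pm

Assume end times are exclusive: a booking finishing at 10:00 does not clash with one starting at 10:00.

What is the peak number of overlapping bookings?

3

Sweep the timeline, counting +1 at each start and −1 at each end (ends before starts at a tie):
9:00am start Planning Check-in → 1
10:30am end Planning Check-in → 0
10:30am start Safety Workshop → 1
11:30am start Hiring Readout → 2
11:45am start Onboarding Call → 3
12:00pm end Safety Workshop → 2
12:15pm end Onboarding Call → 1
1:00pm end Hiring Readout → 0
1:00pm start Outreach Meeting → 1
2:15pm end Outreach Meeting → 0
6:15pm start Sprint Workshop → 1
7:30pm end Sprint Workshop → 0
Peak is 3, at 11:45am (Hiring Readout, Onboarding Call, Safety Workshop).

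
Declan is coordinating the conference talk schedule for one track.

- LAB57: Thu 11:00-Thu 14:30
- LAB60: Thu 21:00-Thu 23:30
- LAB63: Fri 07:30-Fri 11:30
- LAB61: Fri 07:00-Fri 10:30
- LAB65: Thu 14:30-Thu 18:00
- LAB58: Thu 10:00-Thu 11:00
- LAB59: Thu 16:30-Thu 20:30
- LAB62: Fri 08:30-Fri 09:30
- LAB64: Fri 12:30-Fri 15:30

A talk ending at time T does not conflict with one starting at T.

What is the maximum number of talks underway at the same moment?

Walk through starts and ends in time order (an end at T is processed before a start at T):
Thu 10:00 start LAB58 → 1
Thu 11:00 end LAB58 → 0
Thu 11:00 start LAB57 → 1
Thu 14:30 end LAB57 → 0
Thu 14:30 start LAB65 → 1
Thu 16:30 start LAB59 → 2
Thu 18:00 end LAB65 → 1
Thu 20:30 end LAB59 → 0
Thu 21:00 start LAB60 → 1
Thu 23:30 end LAB60 → 0
Fri 07:00 start LAB61 → 1
Fri 07:30 start LAB63 → 2
Fri 08:30 start LAB62 → 3
Fri 09:30 end LAB62 → 2
Fri 10:30 end LAB61 → 1
Fri 11:30 end LAB63 → 0
Fri 12:30 start LAB64 → 1
Fri 15:30 end LAB64 → 0
Peak is 3, at Fri 08:30 (LAB61, LAB62, LAB63).

3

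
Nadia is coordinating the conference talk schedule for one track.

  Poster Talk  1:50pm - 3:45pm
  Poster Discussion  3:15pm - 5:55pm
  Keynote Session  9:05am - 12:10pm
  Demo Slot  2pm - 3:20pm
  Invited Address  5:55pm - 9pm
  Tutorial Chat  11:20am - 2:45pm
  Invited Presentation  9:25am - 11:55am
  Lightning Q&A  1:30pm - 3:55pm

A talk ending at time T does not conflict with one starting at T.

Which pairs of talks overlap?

Demo Slot & Lightning Q&A, Demo Slot & Poster Discussion, Demo Slot & Poster Talk, Demo Slot & Tutorial Chat, Invited Presentation & Keynote Session, Invited Presentation & Tutorial Chat, Keynote Session & Tutorial Chat, Lightning Q&A & Poster Discussion, Lightning Q&A & Poster Talk, Lightning Q&A & Tutorial Chat, Poster Discussion & Poster Talk, Poster Talk & Tutorial Chat

Sorted by start: Keynote Session, Invited Presentation, Tutorial Chat, Lightning Q&A, Poster Talk, Demo Slot, Poster Discussion, Invited Address.
Invited Presentation starts before Keynote Session ends → Keynote Session and Invited Presentation overlap.
Tutorial Chat starts before Keynote Session ends → Keynote Session and Tutorial Chat overlap.
Lightning Q&A starts after Keynote Session ends, so Keynote Session has no further overlaps.
Tutorial Chat starts before Invited Presentation ends → Invited Presentation and Tutorial Chat overlap.
Lightning Q&A starts after Invited Presentation ends, so Invited Presentation has no further overlaps.
Lightning Q&A starts before Tutorial Chat ends → Tutorial Chat and Lightning Q&A overlap.
Poster Talk starts before Tutorial Chat ends → Tutorial Chat and Poster Talk overlap.
Demo Slot starts before Tutorial Chat ends → Tutorial Chat and Demo Slot overlap.
Poster Discussion starts after Tutorial Chat ends, so Tutorial Chat has no further overlaps.
Poster Talk starts before Lightning Q&A ends → Lightning Q&A and Poster Talk overlap.
Demo Slot starts before Lightning Q&A ends → Lightning Q&A and Demo Slot overlap.
Poster Discussion starts before Lightning Q&A ends → Lightning Q&A and Poster Discussion overlap.
Invited Address starts after Lightning Q&A ends.
Demo Slot starts before Poster Talk ends → Poster Talk and Demo Slot overlap.
Poster Discussion starts before Poster Talk ends → Poster Talk and Poster Discussion overlap.
Invited Address starts after Poster Talk ends.
Poster Discussion starts before Demo Slot ends → Demo Slot and Poster Discussion overlap.
Invited Address starts after Demo Slot ends.
Invited Address starts exactly when Poster Discussion ends (back-to-back, no overlap).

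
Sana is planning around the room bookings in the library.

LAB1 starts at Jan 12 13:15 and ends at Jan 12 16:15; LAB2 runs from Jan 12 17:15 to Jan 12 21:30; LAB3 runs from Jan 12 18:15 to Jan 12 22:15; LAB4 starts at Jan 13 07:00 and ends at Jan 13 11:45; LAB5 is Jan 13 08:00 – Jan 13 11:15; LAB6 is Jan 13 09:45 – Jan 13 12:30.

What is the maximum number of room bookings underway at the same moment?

3

Sweep the timeline, counting +1 at each start and −1 at each end (ends before starts at a tie):
Jan 12 13:15 start LAB1 → 1
Jan 12 16:15 end LAB1 → 0
Jan 12 17:15 start LAB2 → 1
Jan 12 18:15 start LAB3 → 2
Jan 12 21:30 end LAB2 → 1
Jan 12 22:15 end LAB3 → 0
Jan 13 07:00 start LAB4 → 1
Jan 13 08:00 start LAB5 → 2
Jan 13 09:45 start LAB6 → 3
Jan 13 11:15 end LAB5 → 2
Jan 13 11:45 end LAB4 → 1
Jan 13 12:30 end LAB6 → 0
Peak is 3, at Jan 13 09:45 (LAB4, LAB5, LAB6).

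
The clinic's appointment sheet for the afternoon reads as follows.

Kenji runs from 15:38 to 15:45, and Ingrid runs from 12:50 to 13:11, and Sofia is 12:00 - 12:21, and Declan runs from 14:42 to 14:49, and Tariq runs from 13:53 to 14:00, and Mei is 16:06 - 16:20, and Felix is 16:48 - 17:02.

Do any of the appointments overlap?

Check each pair: they overlap iff neither finishes before the other starts.
Sorted by start: Sofia, Ingrid, Tariq, Declan, Kenji, Mei, Felix.
Ingrid starts after Sofia ends, so Sofia has no further overlaps.
Tariq starts after Ingrid ends, so Ingrid has no further overlaps.
Declan starts after Tariq ends, so Tariq has no further overlaps.
Kenji starts after Declan ends, so Declan has no further overlaps.
Mei starts after Kenji ends, so Kenji has no further overlaps.
Felix starts after Mei ends.
Every pair is clear; the schedule has no overlaps.

No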